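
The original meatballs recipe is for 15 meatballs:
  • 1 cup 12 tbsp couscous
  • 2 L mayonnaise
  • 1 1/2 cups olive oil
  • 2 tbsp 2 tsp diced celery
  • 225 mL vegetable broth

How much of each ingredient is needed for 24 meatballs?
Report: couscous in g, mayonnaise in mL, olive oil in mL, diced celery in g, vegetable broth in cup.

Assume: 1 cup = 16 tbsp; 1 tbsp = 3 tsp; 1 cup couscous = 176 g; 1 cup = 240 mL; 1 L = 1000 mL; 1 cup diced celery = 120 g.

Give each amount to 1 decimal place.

Scaling factor: 24/15 = 8/5 = 1.6.
couscous: (1 cup + 12 tbsp = 1.75 cup) × 8/5 × 176 g/cup = 492.8 g
mayonnaise: 2 L × 8/5 × 1000 mL/L = 3200.0 mL
olive oil: 1.5 cup × 8/5 × 240 mL/cup = 576.0 mL
diced celery: (2 tbsp + 2 tsp = 8/3 tbsp) × 8/5 ÷ 16 tbsp/cup × 120 g/cup = 32.0 g
vegetable broth: 225 mL × 8/5 ÷ 240 mL/cup = 1.5 cup

couscous: 492.8 g; mayonnaise: 3200.0 mL; olive oil: 576.0 mL; diced celery: 32.0 g; vegetable broth: 1.5 cup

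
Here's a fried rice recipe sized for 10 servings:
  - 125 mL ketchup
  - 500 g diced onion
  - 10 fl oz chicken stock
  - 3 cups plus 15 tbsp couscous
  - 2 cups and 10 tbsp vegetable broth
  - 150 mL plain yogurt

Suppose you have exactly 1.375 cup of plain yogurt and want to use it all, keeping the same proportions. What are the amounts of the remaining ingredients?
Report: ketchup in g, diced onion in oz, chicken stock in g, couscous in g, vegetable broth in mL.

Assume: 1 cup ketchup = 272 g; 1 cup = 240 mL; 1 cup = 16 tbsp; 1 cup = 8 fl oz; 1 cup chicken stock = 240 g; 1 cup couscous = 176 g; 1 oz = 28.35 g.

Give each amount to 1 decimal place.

The original recipe has 0.625 cup of plain yogurt, so the scaling factor is 1.375 ÷ 0.625 = 11/5 = 2.2.
ketchup: 125 mL × 11/5 ÷ 240 mL/cup × 272 g/cup ≈ 311.7 g
diced onion: 500 g × 11/5 ÷ 28.35 g/oz ≈ 38.8 oz
chicken stock: 10 fl oz × 11/5 ÷ 8 fl oz/cup × 240 g/cup = 660.0 g
couscous: (3 cup + 15 tbsp = 3.9375 cup) × 11/5 × 176 g/cup = 1524.6 g
vegetable broth: (2 cup + 10 tbsp = 2.625 cup) × 11/5 × 240 mL/cup = 1386.0 mL

ketchup: 311.7 g; diced onion: 38.8 oz; chicken stock: 660.0 g; couscous: 1524.6 g; vegetable broth: 1386.0 mL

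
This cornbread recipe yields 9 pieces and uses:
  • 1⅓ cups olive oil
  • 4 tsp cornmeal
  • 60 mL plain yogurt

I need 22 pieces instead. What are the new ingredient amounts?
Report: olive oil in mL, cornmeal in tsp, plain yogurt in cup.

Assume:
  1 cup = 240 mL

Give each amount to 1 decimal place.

Scaling factor: 22/9.
olive oil: 4/3 cup × 22/9 × 240 mL/cup ≈ 782.2 mL
cornmeal: 4 tsp × 22/9 ≈ 9.8 tsp
plain yogurt: 60 mL × 22/9 ÷ 240 mL/cup ≈ 0.6 cup

olive oil: 782.2 mL; cornmeal: 9.8 tsp; plain yogurt: 0.6 cup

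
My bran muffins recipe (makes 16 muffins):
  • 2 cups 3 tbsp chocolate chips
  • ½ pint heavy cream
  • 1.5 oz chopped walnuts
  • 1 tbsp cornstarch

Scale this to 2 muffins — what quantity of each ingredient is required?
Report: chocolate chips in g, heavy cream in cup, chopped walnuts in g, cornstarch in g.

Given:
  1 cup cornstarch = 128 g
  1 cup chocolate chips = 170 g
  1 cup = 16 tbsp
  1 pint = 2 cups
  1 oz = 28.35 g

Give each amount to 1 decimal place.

Scaling factor: 2/16 = 1/8 = 0.125.
chocolate chips: (2 cup + 3 tbsp = 2.1875 cup) × 1/8 × 170 g/cup ≈ 46.5 g
heavy cream: 0.5 pint × 1/8 × 2 cup/pint ≈ 0.1 cup
chopped walnuts: 1.5 oz × 1/8 × 28.35 g/oz ≈ 5.3 g
cornstarch: 1 tbsp × 1/8 ÷ 16 tbsp/cup × 128 g/cup = 1.0 g

chocolate chips: 46.5 g; heavy cream: 0.1 cup; chopped walnuts: 5.3 g; cornstarch: 1.0 g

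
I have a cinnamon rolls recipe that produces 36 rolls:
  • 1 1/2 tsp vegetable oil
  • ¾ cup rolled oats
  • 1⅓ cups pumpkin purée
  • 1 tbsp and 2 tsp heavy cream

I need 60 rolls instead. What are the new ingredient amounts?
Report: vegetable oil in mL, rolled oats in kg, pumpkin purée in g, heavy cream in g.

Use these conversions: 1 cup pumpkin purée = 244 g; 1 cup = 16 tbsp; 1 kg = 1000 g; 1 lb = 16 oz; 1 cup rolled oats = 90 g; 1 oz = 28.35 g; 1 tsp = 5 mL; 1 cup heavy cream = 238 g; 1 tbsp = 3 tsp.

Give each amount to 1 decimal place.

vegetable oil: 12.5 mL; rolled oats: 0.1 kg; pumpkin purée: 542.2 g; heavy cream: 41.3 g

Scaling factor: 60/36 = 5/3.
vegetable oil: 1.5 tsp × 5/3 × 5 mL/tsp = 12.5 mL
rolled oats: 0.75 cup × 5/3 × 90 g/cup ÷ 1000 g/kg ≈ 0.1 kg
pumpkin purée: 4/3 cup × 5/3 × 244 g/cup ≈ 542.2 g
heavy cream: (1 tbsp + 2 tsp = 5/3 tbsp) × 5/3 ÷ 16 tbsp/cup × 238 g/cup ≈ 41.3 g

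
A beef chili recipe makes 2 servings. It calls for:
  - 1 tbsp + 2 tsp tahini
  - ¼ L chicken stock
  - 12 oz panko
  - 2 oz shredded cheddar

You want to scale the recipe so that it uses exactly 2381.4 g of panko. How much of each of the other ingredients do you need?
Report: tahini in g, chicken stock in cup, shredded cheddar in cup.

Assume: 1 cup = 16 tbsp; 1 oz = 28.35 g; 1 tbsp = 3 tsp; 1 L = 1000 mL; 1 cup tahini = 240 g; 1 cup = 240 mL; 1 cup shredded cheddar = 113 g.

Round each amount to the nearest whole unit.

tahini: 175 g; chicken stock: 7 cup; shredded cheddar: 4 cup

The original recipe has 340.2 g of panko, so the scaling factor is 2381.4 ÷ 340.2 = 7.
tahini: (1 tbsp + 2 tsp = 5/3 tbsp) × 7 ÷ 16 tbsp/cup × 240 g/cup = 175 g
chicken stock: 0.25 L × 7 × 1000 mL/L ÷ 240 mL/cup ≈ 7 cup
shredded cheddar: 2 oz × 7 × 28.35 g/oz ÷ 113 g/cup ≈ 4 cup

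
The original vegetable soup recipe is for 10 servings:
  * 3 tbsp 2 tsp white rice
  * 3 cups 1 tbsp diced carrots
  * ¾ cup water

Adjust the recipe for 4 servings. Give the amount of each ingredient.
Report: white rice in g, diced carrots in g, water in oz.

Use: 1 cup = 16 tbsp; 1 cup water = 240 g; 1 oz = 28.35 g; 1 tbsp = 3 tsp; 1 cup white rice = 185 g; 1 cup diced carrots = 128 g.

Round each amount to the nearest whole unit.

Scaling factor: 4/10 = 2/5 = 0.4.
white rice: (3 tbsp + 2 tsp = 11/3 tbsp) × 2/5 ÷ 16 tbsp/cup × 185 g/cup ≈ 17 g
diced carrots: (3 cup + 1 tbsp = 3.0625 cup) × 2/5 × 128 g/cup ≈ 157 g
water: 0.75 cup × 2/5 × 240 g/cup ÷ 28.35 g/oz ≈ 3 oz

white rice: 17 g; diced carrots: 157 g; water: 3 oz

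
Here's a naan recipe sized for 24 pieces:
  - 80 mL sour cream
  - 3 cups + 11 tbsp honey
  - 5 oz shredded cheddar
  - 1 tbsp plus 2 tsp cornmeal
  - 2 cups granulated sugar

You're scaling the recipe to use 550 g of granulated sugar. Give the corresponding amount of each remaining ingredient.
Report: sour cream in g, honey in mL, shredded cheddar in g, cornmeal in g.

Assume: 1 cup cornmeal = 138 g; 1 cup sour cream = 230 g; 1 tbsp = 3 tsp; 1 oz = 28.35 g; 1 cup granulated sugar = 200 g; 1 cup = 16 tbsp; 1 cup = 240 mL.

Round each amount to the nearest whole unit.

sour cream: 105 g; honey: 1217 mL; shredded cheddar: 195 g; cornmeal: 20 g

The original recipe has 400 g of granulated sugar, so the scaling factor is 550 ÷ 400 = 11/8 = 1.375.
sour cream: 80 mL × 11/8 ÷ 240 mL/cup × 230 g/cup ≈ 105 g
honey: (3 cup + 11 tbsp = 3.6875 cup) × 11/8 × 240 mL/cup ≈ 1217 mL
shredded cheddar: 5 oz × 11/8 × 28.35 g/oz ≈ 195 g
cornmeal: (1 tbsp + 2 tsp = 5/3 tbsp) × 11/8 ÷ 16 tbsp/cup × 138 g/cup ≈ 20 g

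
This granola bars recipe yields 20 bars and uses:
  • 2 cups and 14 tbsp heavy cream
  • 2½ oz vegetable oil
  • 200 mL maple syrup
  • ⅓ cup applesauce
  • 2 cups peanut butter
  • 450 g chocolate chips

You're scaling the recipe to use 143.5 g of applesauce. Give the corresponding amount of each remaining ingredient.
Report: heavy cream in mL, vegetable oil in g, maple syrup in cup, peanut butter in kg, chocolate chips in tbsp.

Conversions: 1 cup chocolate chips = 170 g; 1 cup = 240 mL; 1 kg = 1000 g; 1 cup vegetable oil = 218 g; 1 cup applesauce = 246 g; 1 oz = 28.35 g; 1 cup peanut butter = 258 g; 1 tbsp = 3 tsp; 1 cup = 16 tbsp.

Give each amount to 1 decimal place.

heavy cream: 1207.5 mL; vegetable oil: 124.0 g; maple syrup: 1.5 cup; peanut butter: 0.9 kg; chocolate chips: 74.1 tbsp

The original recipe has 82 g of applesauce, so the scaling factor is 143.5 ÷ 82 = 7/4 = 1.75.
heavy cream: (2 cup + 14 tbsp = 2.875 cup) × 7/4 × 240 mL/cup = 1207.5 mL
vegetable oil: 2.5 oz × 7/4 × 28.35 g/oz ≈ 124.0 g
maple syrup: 200 mL × 7/4 ÷ 240 mL/cup ≈ 1.5 cup
peanut butter: 2 cup × 7/4 × 258 g/cup ÷ 1000 g/kg ≈ 0.9 kg
chocolate chips: 450 g × 7/4 ÷ 170 g/cup × 16 tbsp/cup ≈ 74.1 tbsp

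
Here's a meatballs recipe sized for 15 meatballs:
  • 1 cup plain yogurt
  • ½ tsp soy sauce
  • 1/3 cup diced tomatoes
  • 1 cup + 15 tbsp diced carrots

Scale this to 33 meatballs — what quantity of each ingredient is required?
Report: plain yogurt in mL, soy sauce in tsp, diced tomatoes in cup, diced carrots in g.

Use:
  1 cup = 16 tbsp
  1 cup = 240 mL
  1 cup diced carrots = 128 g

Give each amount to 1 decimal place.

plain yogurt: 528.0 mL; soy sauce: 1.1 tsp; diced tomatoes: 0.7 cup; diced carrots: 545.6 g

Scaling factor: 33/15 = 11/5 = 2.2.
plain yogurt: 1 cup × 11/5 × 240 mL/cup = 528.0 mL
soy sauce: 0.5 tsp × 11/5 = 1.1 tsp
diced tomatoes: 1/3 cup × 11/5 ≈ 0.7 cup
diced carrots: (1 cup + 15 tbsp = 1.9375 cup) × 11/5 × 128 g/cup = 545.6 g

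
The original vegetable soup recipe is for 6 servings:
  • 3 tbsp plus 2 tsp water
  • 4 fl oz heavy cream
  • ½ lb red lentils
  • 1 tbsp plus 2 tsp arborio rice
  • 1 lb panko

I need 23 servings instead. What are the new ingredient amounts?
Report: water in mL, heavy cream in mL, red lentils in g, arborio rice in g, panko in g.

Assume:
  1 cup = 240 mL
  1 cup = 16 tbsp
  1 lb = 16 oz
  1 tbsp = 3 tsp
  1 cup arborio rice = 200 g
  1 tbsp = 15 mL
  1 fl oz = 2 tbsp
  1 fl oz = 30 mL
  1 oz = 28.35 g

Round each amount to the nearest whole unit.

water: 211 mL; heavy cream: 460 mL; red lentils: 869 g; arborio rice: 80 g; panko: 1739 g

Scaling factor: 23/6.
water: (3 tbsp + 2 tsp = 11/3 tbsp) × 23/6 × 15 mL/tbsp ≈ 211 mL
heavy cream: 4 fl oz × 23/6 × 30 mL/fl oz = 460 mL
red lentils: 0.5 lb × 23/6 × 16 oz/lb × 28.35 g/oz ≈ 869 g
arborio rice: (1 tbsp + 2 tsp = 5/3 tbsp) × 23/6 ÷ 16 tbsp/cup × 200 g/cup ≈ 80 g
panko: 1 lb × 23/6 × 16 oz/lb × 28.35 g/oz ≈ 1739 g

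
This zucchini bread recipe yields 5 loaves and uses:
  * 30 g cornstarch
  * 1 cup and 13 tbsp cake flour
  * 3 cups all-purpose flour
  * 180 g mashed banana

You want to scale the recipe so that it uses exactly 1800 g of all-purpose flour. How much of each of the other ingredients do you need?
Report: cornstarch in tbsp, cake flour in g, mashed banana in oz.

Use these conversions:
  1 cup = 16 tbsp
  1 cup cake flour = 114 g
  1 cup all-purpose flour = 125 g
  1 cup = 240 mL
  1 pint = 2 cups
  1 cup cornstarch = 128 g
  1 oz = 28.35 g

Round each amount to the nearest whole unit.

The original recipe has 375 g of all-purpose flour, so the scaling factor is 1800 ÷ 375 = 24/5 = 4.8.
cornstarch: 30 g × 24/5 ÷ 128 g/cup × 16 tbsp/cup = 18 tbsp
cake flour: (1 cup + 13 tbsp = 1.8125 cup) × 24/5 × 114 g/cup ≈ 992 g
mashed banana: 180 g × 24/5 ÷ 28.35 g/oz ≈ 30 oz

cornstarch: 18 tbsp; cake flour: 992 g; mashed banana: 30 oz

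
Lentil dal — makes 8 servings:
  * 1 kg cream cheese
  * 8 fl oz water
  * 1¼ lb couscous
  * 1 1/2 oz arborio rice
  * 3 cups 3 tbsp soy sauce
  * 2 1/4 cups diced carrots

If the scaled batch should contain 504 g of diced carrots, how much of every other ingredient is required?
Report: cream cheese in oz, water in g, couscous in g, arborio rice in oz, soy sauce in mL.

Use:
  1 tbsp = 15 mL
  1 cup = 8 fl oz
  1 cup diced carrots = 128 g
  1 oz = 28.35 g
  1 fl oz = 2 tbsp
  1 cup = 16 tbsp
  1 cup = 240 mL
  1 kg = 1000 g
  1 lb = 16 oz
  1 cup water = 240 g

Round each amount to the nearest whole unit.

The original recipe has 288 g of diced carrots, so the scaling factor is 504 ÷ 288 = 7/4 = 1.75.
cream cheese: 1 kg × 7/4 × 1000 g/kg ÷ 28.35 g/oz ≈ 62 oz
water: 8 fl oz × 7/4 ÷ 8 fl oz/cup × 240 g/cup = 420 g
couscous: 1.25 lb × 7/4 × 16 oz/lb × 28.35 g/oz ≈ 992 g
arborio rice: 1.5 oz × 7/4 ≈ 3 oz
soy sauce: (3 cup + 3 tbsp = 3.1875 cup) × 7/4 × 240 mL/cup ≈ 1339 mL

cream cheese: 62 oz; water: 420 g; couscous: 992 g; arborio rice: 3 oz; soy sauce: 1339 mL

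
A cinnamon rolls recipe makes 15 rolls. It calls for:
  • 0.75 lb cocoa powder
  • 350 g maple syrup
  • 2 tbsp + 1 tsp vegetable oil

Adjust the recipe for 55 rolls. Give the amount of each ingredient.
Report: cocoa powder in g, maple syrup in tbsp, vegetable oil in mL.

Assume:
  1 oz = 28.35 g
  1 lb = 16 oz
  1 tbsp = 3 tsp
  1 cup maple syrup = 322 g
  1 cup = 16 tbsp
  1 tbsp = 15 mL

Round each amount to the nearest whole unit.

Scaling factor: 55/15 = 11/3.
cocoa powder: 0.75 lb × 11/3 × 16 oz/lb × 28.35 g/oz ≈ 1247 g
maple syrup: 350 g × 11/3 ÷ 322 g/cup × 16 tbsp/cup ≈ 64 tbsp
vegetable oil: (2 tbsp + 1 tsp = 7/3 tbsp) × 11/3 × 15 mL/tbsp ≈ 128 mL

cocoa powder: 1247 g; maple syrup: 64 tbsp; vegetable oil: 128 mL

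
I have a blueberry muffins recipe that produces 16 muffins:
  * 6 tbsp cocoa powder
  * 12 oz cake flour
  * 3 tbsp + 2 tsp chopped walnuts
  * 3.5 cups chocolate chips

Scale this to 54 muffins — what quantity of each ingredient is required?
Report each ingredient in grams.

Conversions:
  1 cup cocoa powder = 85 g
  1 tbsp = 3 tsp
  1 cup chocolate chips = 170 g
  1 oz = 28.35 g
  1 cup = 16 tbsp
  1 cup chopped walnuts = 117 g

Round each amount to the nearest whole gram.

Scaling factor: 54/16 = 27/8 = 3.375.
cocoa powder: 6 tbsp × 27/8 ÷ 16 tbsp/cup × 85 g/cup ≈ 108 g
cake flour: 12 oz × 27/8 × 28.35 g/oz ≈ 1148 g
chopped walnuts: (3 tbsp + 2 tsp = 11/3 tbsp) × 27/8 ÷ 16 tbsp/cup × 117 g/cup ≈ 90 g
chocolate chips: 3.5 cup × 27/8 × 170 g/cup ≈ 2008 g

cocoa powder: 108 g; cake flour: 1148 g; chopped walnuts: 90 g; chocolate chips: 2008 g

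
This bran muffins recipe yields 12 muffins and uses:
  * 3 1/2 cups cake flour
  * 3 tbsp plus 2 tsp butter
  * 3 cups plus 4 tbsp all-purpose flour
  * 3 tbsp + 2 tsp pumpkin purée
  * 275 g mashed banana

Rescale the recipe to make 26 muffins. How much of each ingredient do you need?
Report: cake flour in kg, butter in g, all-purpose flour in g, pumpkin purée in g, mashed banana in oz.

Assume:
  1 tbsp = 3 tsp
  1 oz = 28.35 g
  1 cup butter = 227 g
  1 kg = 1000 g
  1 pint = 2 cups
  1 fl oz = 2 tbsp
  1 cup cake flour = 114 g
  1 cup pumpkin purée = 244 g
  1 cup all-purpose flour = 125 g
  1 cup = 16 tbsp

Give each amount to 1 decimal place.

cake flour: 0.9 kg; butter: 112.7 g; all-purpose flour: 880.2 g; pumpkin purée: 121.2 g; mashed banana: 21.0 oz

Scaling factor: 26/12 = 13/6.
cake flour: 3.5 cup × 13/6 × 114 g/cup ÷ 1000 g/kg ≈ 0.9 kg
butter: (3 tbsp + 2 tsp = 11/3 tbsp) × 13/6 ÷ 16 tbsp/cup × 227 g/cup ≈ 112.7 g
all-purpose flour: (3 cup + 4 tbsp = 3.25 cup) × 13/6 × 125 g/cup ≈ 880.2 g
pumpkin purée: (3 tbsp + 2 tsp = 11/3 tbsp) × 13/6 ÷ 16 tbsp/cup × 244 g/cup ≈ 121.2 g
mashed banana: 275 g × 13/6 ÷ 28.35 g/oz ≈ 21.0 oz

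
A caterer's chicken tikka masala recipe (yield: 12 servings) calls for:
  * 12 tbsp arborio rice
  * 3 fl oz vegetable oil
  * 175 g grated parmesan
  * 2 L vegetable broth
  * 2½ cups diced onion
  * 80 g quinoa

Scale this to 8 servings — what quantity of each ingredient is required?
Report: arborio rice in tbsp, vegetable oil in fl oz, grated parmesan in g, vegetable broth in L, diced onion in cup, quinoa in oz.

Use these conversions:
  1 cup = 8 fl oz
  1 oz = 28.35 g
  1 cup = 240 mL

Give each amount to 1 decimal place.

Scaling factor: 8/12 = 2/3.
arborio rice: 12 tbsp × 2/3 = 8.0 tbsp
vegetable oil: 3 fl oz × 2/3 = 2.0 fl oz
grated parmesan: 175 g × 2/3 ≈ 116.7 g
vegetable broth: 2 L × 2/3 ≈ 1.3 L
diced onion: 2.5 cup × 2/3 ≈ 1.7 cup
quinoa: 80 g × 2/3 ÷ 28.35 g/oz ≈ 1.9 oz

arborio rice: 8.0 tbsp; vegetable oil: 2.0 fl oz; grated parmesan: 116.7 g; vegetable broth: 1.3 L; diced onion: 1.7 cup; quinoa: 1.9 oz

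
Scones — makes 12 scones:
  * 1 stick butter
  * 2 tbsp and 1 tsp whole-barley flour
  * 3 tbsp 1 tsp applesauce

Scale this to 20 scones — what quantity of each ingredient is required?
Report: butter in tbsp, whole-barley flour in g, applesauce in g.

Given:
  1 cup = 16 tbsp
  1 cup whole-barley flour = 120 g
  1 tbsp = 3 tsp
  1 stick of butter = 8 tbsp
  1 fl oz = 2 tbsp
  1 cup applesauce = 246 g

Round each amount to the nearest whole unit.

butter: 13 tbsp; whole-barley flour: 29 g; applesauce: 85 g

Scaling factor: 20/12 = 5/3.
butter: 1 stick × 5/3 × 8 tbsp/stick ≈ 13 tbsp
whole-barley flour: (2 tbsp + 1 tsp = 7/3 tbsp) × 5/3 ÷ 16 tbsp/cup × 120 g/cup ≈ 29 g
applesauce: (3 tbsp + 1 tsp = 10/3 tbsp) × 5/3 ÷ 16 tbsp/cup × 246 g/cup ≈ 85 g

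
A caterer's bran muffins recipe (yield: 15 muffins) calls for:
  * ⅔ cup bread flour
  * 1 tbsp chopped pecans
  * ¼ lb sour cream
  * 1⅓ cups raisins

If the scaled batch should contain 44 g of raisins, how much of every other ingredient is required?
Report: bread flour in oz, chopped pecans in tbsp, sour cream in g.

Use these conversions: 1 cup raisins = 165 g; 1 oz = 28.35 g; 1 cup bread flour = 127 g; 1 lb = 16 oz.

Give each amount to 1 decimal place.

The original recipe has 220 g of raisins, so the scaling factor is 44 ÷ 220 = 1/5 = 0.2.
bread flour: 2/3 cup × 1/5 × 127 g/cup ÷ 28.35 g/oz ≈ 0.6 oz
chopped pecans: 1 tbsp × 1/5 = 0.2 tbsp
sour cream: 0.25 lb × 1/5 × 16 oz/lb × 28.35 g/oz ≈ 22.7 g

bread flour: 0.6 oz; chopped pecans: 0.2 tbsp; sour cream: 22.7 g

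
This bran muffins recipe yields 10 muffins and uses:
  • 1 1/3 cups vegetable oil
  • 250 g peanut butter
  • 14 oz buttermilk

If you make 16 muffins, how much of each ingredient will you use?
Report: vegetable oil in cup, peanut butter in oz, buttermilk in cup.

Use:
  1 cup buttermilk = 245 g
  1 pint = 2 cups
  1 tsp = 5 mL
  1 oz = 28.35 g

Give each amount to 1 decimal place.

Scaling factor: 16/10 = 8/5 = 1.6.
vegetable oil: 4/3 cup × 8/5 ≈ 2.1 cup
peanut butter: 250 g × 8/5 ÷ 28.35 g/oz ≈ 14.1 oz
buttermilk: 14 oz × 8/5 × 28.35 g/oz ÷ 245 g/cup ≈ 2.6 cup

vegetable oil: 2.1 cup; peanut butter: 14.1 oz; buttermilk: 2.6 cup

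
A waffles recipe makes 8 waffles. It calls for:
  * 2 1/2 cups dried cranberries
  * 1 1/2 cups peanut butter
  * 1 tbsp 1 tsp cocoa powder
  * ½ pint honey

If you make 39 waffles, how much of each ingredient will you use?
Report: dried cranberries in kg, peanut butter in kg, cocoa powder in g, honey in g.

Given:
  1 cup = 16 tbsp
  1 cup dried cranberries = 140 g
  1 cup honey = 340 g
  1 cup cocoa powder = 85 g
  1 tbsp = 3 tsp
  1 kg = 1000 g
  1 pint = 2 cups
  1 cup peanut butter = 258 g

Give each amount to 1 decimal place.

dried cranberries: 1.7 kg; peanut butter: 1.9 kg; cocoa powder: 34.5 g; honey: 1657.5 g

Scaling factor: 39/8 = 4.875.
dried cranberries: 2.5 cup × 39/8 × 140 g/cup ÷ 1000 g/kg ≈ 1.7 kg
peanut butter: 1.5 cup × 39/8 × 258 g/cup ÷ 1000 g/kg ≈ 1.9 kg
cocoa powder: (1 tbsp + 1 tsp = 4/3 tbsp) × 39/8 ÷ 16 tbsp/cup × 85 g/cup ≈ 34.5 g
honey: 0.5 pint × 39/8 × 2 cup/pint × 340 g/cup = 1657.5 g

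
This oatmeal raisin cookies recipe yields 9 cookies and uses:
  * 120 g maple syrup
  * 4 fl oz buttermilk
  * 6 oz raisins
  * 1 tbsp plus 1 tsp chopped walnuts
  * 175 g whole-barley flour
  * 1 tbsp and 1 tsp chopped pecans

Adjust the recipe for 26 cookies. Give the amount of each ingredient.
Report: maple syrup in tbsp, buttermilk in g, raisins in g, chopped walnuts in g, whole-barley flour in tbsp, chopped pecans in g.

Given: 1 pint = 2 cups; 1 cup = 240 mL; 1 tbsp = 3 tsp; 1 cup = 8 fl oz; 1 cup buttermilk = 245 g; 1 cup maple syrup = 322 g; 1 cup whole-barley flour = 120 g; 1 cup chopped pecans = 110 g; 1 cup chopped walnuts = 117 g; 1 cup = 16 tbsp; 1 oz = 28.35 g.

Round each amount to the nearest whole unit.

Scaling factor: 26/9.
maple syrup: 120 g × 26/9 ÷ 322 g/cup × 16 tbsp/cup ≈ 17 tbsp
buttermilk: 4 fl oz × 26/9 ÷ 8 fl oz/cup × 245 g/cup ≈ 354 g
raisins: 6 oz × 26/9 × 28.35 g/oz ≈ 491 g
chopped walnuts: (1 tbsp + 1 tsp = 4/3 tbsp) × 26/9 ÷ 16 tbsp/cup × 117 g/cup ≈ 28 g
whole-barley flour: 175 g × 26/9 ÷ 120 g/cup × 16 tbsp/cup ≈ 67 tbsp
chopped pecans: (1 tbsp + 1 tsp = 4/3 tbsp) × 26/9 ÷ 16 tbsp/cup × 110 g/cup ≈ 26 g

maple syrup: 17 tbsp; buttermilk: 354 g; raisins: 491 g; chopped walnuts: 28 g; whole-barley flour: 67 tbsp; chopped pecans: 26 g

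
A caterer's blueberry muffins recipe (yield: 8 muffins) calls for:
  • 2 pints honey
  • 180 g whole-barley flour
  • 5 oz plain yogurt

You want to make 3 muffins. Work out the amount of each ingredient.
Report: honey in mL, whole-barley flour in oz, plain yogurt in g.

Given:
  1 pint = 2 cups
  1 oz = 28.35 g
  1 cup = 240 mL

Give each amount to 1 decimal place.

honey: 360.0 mL; whole-barley flour: 2.4 oz; plain yogurt: 53.2 g

Scaling factor: 3/8 = 0.375.
honey: 2 pint × 3/8 × 2 cup/pint × 240 mL/cup = 360.0 mL
whole-barley flour: 180 g × 3/8 ÷ 28.35 g/oz ≈ 2.4 oz
plain yogurt: 5 oz × 3/8 × 28.35 g/oz ≈ 53.2 g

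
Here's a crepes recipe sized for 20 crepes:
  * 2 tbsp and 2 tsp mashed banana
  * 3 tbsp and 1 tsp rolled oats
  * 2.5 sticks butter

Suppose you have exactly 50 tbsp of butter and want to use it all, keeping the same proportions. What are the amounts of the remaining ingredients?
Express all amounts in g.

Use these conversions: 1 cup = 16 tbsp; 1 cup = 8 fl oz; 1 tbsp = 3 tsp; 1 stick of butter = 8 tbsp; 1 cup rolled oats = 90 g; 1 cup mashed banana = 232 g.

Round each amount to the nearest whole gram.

mashed banana: 97 g; rolled oats: 47 g

The original recipe has 20 tbsp of butter, so the scaling factor is 50 ÷ 20 = 5/2 = 2.5.
mashed banana: (2 tbsp + 2 tsp = 8/3 tbsp) × 5/2 ÷ 16 tbsp/cup × 232 g/cup ≈ 97 g
rolled oats: (3 tbsp + 1 tsp = 10/3 tbsp) × 5/2 ÷ 16 tbsp/cup × 90 g/cup ≈ 47 g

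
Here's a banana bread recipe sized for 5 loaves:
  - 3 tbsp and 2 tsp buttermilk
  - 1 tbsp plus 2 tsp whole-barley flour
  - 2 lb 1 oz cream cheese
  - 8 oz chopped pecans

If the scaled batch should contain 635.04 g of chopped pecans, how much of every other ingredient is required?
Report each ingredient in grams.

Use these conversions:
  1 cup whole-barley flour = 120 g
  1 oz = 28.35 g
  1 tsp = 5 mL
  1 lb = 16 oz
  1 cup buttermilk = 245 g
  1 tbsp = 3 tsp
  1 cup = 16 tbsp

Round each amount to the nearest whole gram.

The original recipe has 226.8 g of chopped pecans, so the scaling factor is 635.04 ÷ 226.8 = 14/5 = 2.8.
buttermilk: (3 tbsp + 2 tsp = 11/3 tbsp) × 14/5 ÷ 16 tbsp/cup × 245 g/cup ≈ 157 g
whole-barley flour: (1 tbsp + 2 tsp = 5/3 tbsp) × 14/5 ÷ 16 tbsp/cup × 120 g/cup = 35 g
cream cheese: (2 lb + 1 oz = 2.0625 lb) × 14/5 × 16 oz/lb × 28.35 g/oz ≈ 2620 g

buttermilk: 157 g; whole-barley flour: 35 g; cream cheese: 2620 g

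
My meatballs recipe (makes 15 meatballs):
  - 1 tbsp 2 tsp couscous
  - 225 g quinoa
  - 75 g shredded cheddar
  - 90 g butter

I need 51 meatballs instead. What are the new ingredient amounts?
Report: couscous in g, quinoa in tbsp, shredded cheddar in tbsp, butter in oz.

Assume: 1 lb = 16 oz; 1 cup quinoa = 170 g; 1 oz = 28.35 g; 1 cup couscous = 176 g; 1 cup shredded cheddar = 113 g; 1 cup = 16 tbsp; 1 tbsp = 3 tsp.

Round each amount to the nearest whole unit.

couscous: 62 g; quinoa: 72 tbsp; shredded cheddar: 36 tbsp; butter: 11 oz

Scaling factor: 51/15 = 17/5 = 3.4.
couscous: (1 tbsp + 2 tsp = 5/3 tbsp) × 17/5 ÷ 16 tbsp/cup × 176 g/cup ≈ 62 g
quinoa: 225 g × 17/5 ÷ 170 g/cup × 16 tbsp/cup = 72 tbsp
shredded cheddar: 75 g × 17/5 ÷ 113 g/cup × 16 tbsp/cup ≈ 36 tbsp
butter: 90 g × 17/5 ÷ 28.35 g/oz ≈ 11 oz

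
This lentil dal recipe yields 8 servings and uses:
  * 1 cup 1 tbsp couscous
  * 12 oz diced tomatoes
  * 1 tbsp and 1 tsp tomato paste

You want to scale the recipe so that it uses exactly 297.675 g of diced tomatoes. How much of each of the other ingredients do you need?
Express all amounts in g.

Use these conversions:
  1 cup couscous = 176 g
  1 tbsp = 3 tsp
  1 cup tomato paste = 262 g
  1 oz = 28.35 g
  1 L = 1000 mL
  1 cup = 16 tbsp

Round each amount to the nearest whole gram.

The original recipe has 340.2 g of diced tomatoes, so the scaling factor is 297.675 ÷ 340.2 = 7/8 = 0.875.
couscous: (1 cup + 1 tbsp = 1.0625 cup) × 7/8 × 176 g/cup ≈ 164 g
tomato paste: (1 tbsp + 1 tsp = 4/3 tbsp) × 7/8 ÷ 16 tbsp/cup × 262 g/cup ≈ 19 g

couscous: 164 g; tomato paste: 19 g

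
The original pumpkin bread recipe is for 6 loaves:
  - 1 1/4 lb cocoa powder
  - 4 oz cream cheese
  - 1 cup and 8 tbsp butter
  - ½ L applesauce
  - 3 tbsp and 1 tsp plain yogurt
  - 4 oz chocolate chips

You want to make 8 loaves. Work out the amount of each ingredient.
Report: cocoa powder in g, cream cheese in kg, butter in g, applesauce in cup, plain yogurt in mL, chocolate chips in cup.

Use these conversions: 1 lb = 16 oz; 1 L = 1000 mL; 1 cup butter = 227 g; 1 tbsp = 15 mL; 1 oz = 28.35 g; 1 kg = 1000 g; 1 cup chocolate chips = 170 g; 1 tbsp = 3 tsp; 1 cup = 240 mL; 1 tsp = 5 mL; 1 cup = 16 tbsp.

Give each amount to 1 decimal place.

Scaling factor: 8/6 = 4/3.
cocoa powder: 1.25 lb × 4/3 × 16 oz/lb × 28.35 g/oz = 756.0 g
cream cheese: 4 oz × 4/3 × 28.35 g/oz ÷ 1000 g/kg ≈ 0.2 kg
butter: (1 cup + 8 tbsp = 1.5 cup) × 4/3 × 227 g/cup = 454.0 g
applesauce: 0.5 L × 4/3 × 1000 mL/L ÷ 240 mL/cup ≈ 2.8 cup
plain yogurt: (3 tbsp + 1 tsp = 10/3 tbsp) × 4/3 × 15 mL/tbsp ≈ 66.7 mL
chocolate chips: 4 oz × 4/3 × 28.35 g/oz ÷ 170 g/cup ≈ 0.9 cup

cocoa powder: 756.0 g; cream cheese: 0.2 kg; butter: 454.0 g; applesauce: 2.8 cup; plain yogurt: 66.7 mL; chocolate chips: 0.9 cup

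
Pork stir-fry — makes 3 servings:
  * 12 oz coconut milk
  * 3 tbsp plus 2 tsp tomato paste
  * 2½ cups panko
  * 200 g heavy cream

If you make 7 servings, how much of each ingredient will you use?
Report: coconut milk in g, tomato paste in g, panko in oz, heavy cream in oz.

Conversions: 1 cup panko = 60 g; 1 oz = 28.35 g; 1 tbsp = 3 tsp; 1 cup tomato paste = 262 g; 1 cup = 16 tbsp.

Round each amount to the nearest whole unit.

coconut milk: 794 g; tomato paste: 140 g; panko: 12 oz; heavy cream: 16 oz

Scaling factor: 7/3.
coconut milk: 12 oz × 7/3 × 28.35 g/oz ≈ 794 g
tomato paste: (3 tbsp + 2 tsp = 11/3 tbsp) × 7/3 ÷ 16 tbsp/cup × 262 g/cup ≈ 140 g
panko: 2.5 cup × 7/3 × 60 g/cup ÷ 28.35 g/oz ≈ 12 oz
heavy cream: 200 g × 7/3 ÷ 28.35 g/oz ≈ 16 oz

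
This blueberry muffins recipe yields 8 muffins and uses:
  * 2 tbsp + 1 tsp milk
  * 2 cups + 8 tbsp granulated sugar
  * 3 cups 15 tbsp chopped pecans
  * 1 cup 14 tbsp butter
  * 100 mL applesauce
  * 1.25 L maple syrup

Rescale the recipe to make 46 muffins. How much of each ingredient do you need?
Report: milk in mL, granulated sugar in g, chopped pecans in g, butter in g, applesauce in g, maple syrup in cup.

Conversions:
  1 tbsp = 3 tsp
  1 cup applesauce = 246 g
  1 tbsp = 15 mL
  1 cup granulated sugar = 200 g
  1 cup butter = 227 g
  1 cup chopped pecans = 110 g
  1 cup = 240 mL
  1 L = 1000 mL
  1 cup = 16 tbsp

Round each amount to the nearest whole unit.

Scaling factor: 46/8 = 23/4 = 5.75.
milk: (2 tbsp + 1 tsp = 7/3 tbsp) × 23/4 × 15 mL/tbsp ≈ 201 mL
granulated sugar: (2 cup + 8 tbsp = 2.5 cup) × 23/4 × 200 g/cup = 2875 g
chopped pecans: (3 cup + 15 tbsp = 3.9375 cup) × 23/4 × 110 g/cup ≈ 2490 g
butter: (1 cup + 14 tbsp = 1.875 cup) × 23/4 × 227 g/cup ≈ 2447 g
applesauce: 100 mL × 23/4 ÷ 240 mL/cup × 246 g/cup ≈ 589 g
maple syrup: 1.25 L × 23/4 × 1000 mL/L ÷ 240 mL/cup ≈ 30 cup

milk: 201 mL; granulated sugar: 2875 g; chopped pecans: 2490 g; butter: 2447 g; applesauce: 589 g; maple syrup: 30 cup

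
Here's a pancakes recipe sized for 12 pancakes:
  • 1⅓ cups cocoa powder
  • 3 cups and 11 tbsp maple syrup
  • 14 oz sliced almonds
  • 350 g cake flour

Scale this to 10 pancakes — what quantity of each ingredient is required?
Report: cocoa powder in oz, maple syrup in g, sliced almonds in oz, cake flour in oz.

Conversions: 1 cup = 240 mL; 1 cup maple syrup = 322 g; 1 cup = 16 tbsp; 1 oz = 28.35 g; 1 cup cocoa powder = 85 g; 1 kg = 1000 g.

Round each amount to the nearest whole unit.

cocoa powder: 3 oz; maple syrup: 989 g; sliced almonds: 12 oz; cake flour: 10 oz

Scaling factor: 10/12 = 5/6.
cocoa powder: 4/3 cup × 5/6 × 85 g/cup ÷ 28.35 g/oz ≈ 3 oz
maple syrup: (3 cup + 11 tbsp = 3.6875 cup) × 5/6 × 322 g/cup ≈ 989 g
sliced almonds: 14 oz × 5/6 ≈ 12 oz
cake flour: 350 g × 5/6 ÷ 28.35 g/oz ≈ 10 oz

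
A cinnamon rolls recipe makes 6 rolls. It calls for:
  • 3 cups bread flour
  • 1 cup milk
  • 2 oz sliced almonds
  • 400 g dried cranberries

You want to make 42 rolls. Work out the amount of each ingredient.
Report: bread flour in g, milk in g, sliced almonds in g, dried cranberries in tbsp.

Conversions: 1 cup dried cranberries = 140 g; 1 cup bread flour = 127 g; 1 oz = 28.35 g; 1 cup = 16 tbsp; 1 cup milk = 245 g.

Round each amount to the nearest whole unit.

Scaling factor: 42/6 = 7.
bread flour: 3 cup × 7 × 127 g/cup = 2667 g
milk: 1 cup × 7 × 245 g/cup = 1715 g
sliced almonds: 2 oz × 7 × 28.35 g/oz ≈ 397 g
dried cranberries: 400 g × 7 ÷ 140 g/cup × 16 tbsp/cup = 320 tbsp

bread flour: 2667 g; milk: 1715 g; sliced almonds: 397 g; dried cranberries: 320 tbsp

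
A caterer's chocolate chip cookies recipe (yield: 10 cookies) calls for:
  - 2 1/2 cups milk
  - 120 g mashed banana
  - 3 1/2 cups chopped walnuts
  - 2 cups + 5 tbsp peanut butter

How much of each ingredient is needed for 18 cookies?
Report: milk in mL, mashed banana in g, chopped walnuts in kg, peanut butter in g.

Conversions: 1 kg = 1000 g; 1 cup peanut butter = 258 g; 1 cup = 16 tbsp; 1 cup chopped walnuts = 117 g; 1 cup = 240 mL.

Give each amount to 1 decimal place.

milk: 1080.0 mL; mashed banana: 216.0 g; chopped walnuts: 0.7 kg; peanut butter: 1073.9 g

Scaling factor: 18/10 = 9/5 = 1.8.
milk: 2.5 cup × 9/5 × 240 mL/cup = 1080.0 mL
mashed banana: 120 g × 9/5 = 216.0 g
chopped walnuts: 3.5 cup × 9/5 × 117 g/cup ÷ 1000 g/kg ≈ 0.7 kg
peanut butter: (2 cup + 5 tbsp = 2.3125 cup) × 9/5 × 258 g/cup ≈ 1073.9 g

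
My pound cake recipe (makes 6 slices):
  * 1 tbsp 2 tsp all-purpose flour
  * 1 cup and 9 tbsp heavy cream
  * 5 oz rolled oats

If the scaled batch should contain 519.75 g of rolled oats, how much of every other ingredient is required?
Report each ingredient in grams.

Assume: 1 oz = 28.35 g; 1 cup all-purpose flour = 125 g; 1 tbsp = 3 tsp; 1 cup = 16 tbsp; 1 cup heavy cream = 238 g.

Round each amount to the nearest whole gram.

The original recipe has 141.75 g of rolled oats, so the scaling factor is 519.75 ÷ 141.75 = 11/3.
all-purpose flour: (1 tbsp + 2 tsp = 5/3 tbsp) × 11/3 ÷ 16 tbsp/cup × 125 g/cup ≈ 48 g
heavy cream: (1 cup + 9 tbsp = 1.5625 cup) × 11/3 × 238 g/cup ≈ 1364 g

all-purpose flour: 48 g; heavy cream: 1364 g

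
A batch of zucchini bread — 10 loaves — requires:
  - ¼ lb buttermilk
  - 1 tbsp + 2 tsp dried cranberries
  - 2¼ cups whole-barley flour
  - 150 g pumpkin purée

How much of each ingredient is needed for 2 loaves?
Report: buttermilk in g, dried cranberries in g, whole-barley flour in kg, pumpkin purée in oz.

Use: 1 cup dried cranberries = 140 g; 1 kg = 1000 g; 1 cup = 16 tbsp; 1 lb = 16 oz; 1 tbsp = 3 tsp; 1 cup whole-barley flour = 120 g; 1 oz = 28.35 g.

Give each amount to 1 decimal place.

Scaling factor: 2/10 = 1/5 = 0.2.
buttermilk: 0.25 lb × 1/5 × 16 oz/lb × 28.35 g/oz ≈ 22.7 g
dried cranberries: (1 tbsp + 2 tsp = 5/3 tbsp) × 1/5 ÷ 16 tbsp/cup × 140 g/cup ≈ 2.9 g
whole-barley flour: 2.25 cup × 1/5 × 120 g/cup ÷ 1000 g/kg ≈ 0.1 kg
pumpkin purée: 150 g × 1/5 ÷ 28.35 g/oz ≈ 1.1 oz

buttermilk: 22.7 g; dried cranberries: 2.9 g; whole-barley flour: 0.1 kg; pumpkin purée: 1.1 oz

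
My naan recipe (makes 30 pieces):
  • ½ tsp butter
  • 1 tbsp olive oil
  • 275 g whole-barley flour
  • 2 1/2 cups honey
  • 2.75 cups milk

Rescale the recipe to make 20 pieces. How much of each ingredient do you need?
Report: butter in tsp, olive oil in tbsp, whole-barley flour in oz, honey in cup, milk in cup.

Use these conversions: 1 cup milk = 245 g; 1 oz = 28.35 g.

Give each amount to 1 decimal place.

Scaling factor: 20/30 = 2/3.
butter: 0.5 tsp × 2/3 ≈ 0.3 tsp
olive oil: 1 tbsp × 2/3 ≈ 0.7 tbsp
whole-barley flour: 275 g × 2/3 ÷ 28.35 g/oz ≈ 6.5 oz
honey: 2.5 cup × 2/3 ≈ 1.7 cup
milk: 2.75 cup × 2/3 ≈ 1.8 cup

butter: 0.3 tsp; olive oil: 0.7 tbsp; whole-barley flour: 6.5 oz; honey: 1.7 cup; milk: 1.8 cup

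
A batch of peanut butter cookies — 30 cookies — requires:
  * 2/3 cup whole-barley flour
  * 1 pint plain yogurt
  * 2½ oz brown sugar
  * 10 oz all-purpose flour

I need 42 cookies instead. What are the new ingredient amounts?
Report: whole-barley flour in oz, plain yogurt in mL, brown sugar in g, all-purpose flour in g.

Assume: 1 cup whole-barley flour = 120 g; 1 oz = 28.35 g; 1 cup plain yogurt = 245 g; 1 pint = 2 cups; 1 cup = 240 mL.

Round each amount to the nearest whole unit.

Scaling factor: 42/30 = 7/5 = 1.4.
whole-barley flour: 2/3 cup × 7/5 × 120 g/cup ÷ 28.35 g/oz ≈ 4 oz
plain yogurt: 1 pint × 7/5 × 2 cup/pint × 240 mL/cup = 672 mL
brown sugar: 2.5 oz × 7/5 × 28.35 g/oz ≈ 99 g
all-purpose flour: 10 oz × 7/5 × 28.35 g/oz ≈ 397 g

whole-barley flour: 4 oz; plain yogurt: 672 mL; brown sugar: 99 g; all-purpose flour: 397 g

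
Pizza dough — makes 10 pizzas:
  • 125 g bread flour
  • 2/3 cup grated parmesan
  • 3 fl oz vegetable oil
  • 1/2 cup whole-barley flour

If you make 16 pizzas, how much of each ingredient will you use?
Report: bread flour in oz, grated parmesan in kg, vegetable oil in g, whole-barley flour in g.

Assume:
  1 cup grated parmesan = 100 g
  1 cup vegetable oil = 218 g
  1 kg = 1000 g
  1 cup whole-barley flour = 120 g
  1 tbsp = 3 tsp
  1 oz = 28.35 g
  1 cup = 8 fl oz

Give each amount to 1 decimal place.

Scaling factor: 16/10 = 8/5 = 1.6.
bread flour: 125 g × 8/5 ÷ 28.35 g/oz ≈ 7.1 oz
grated parmesan: 2/3 cup × 8/5 × 100 g/cup ÷ 1000 g/kg ≈ 0.1 kg
vegetable oil: 3 fl oz × 8/5 ÷ 8 fl oz/cup × 218 g/cup = 130.8 g
whole-barley flour: 0.5 cup × 8/5 × 120 g/cup = 96.0 g

bread flour: 7.1 oz; grated parmesan: 0.1 kg; vegetable oil: 130.8 g; whole-barley flour: 96.0 g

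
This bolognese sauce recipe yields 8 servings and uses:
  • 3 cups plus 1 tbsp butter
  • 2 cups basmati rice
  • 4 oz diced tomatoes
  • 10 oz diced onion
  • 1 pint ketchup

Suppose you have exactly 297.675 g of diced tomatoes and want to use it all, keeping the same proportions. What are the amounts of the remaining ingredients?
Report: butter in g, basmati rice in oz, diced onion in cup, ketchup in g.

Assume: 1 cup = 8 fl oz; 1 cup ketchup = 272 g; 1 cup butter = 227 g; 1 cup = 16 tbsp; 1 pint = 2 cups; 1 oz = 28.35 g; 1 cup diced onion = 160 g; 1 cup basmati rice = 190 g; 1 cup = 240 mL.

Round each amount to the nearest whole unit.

The original recipe has 113.4 g of diced tomatoes, so the scaling factor is 297.675 ÷ 113.4 = 21/8 = 2.625.
butter: (3 cup + 1 tbsp = 3.0625 cup) × 21/8 × 227 g/cup ≈ 1825 g
basmati rice: 2 cup × 21/8 × 190 g/cup ÷ 28.35 g/oz ≈ 35 oz
diced onion: 10 oz × 21/8 × 28.35 g/oz ÷ 160 g/cup ≈ 5 cup
ketchup: 1 pint × 21/8 × 2 cup/pint × 272 g/cup = 1428 g

butter: 1825 g; basmati rice: 35 oz; diced onion: 5 cup; ketchup: 1428 g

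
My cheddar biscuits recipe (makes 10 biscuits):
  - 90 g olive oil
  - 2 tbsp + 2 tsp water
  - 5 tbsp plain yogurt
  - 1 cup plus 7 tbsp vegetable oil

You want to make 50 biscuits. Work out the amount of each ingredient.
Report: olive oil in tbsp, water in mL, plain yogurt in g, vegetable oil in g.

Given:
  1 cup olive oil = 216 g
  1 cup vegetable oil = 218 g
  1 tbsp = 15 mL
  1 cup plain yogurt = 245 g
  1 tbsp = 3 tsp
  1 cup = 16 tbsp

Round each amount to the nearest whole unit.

olive oil: 33 tbsp; water: 200 mL; plain yogurt: 383 g; vegetable oil: 1567 g

Scaling factor: 50/10 = 5.
olive oil: 90 g × 5 ÷ 216 g/cup × 16 tbsp/cup ≈ 33 tbsp
water: (2 tbsp + 2 tsp = 8/3 tbsp) × 5 × 15 mL/tbsp = 200 mL
plain yogurt: 5 tbsp × 5 ÷ 16 tbsp/cup × 245 g/cup ≈ 383 g
vegetable oil: (1 cup + 7 tbsp = 1.4375 cup) × 5 × 218 g/cup ≈ 1567 g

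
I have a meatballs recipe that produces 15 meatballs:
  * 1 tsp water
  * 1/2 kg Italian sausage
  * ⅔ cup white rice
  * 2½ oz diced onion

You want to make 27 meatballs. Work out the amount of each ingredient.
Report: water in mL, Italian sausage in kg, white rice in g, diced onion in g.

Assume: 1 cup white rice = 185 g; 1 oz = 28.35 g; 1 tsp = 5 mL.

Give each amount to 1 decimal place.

Scaling factor: 27/15 = 9/5 = 1.8.
water: 1 tsp × 9/5 × 5 mL/tsp = 9.0 mL
Italian sausage: 0.5 kg × 9/5 = 0.9 kg
white rice: 2/3 cup × 9/5 × 185 g/cup = 222.0 g
diced onion: 2.5 oz × 9/5 × 28.35 g/oz ≈ 127.6 g

water: 9.0 mL; Italian sausage: 0.9 kg; white rice: 222.0 g; diced onion: 127.6 g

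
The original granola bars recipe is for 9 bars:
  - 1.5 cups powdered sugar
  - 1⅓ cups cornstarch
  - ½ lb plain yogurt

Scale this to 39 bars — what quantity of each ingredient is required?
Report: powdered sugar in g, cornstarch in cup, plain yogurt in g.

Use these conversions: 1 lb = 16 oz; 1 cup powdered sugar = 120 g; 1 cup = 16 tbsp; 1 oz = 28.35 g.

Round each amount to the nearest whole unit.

powdered sugar: 780 g; cornstarch: 6 cup; plain yogurt: 983 g

Scaling factor: 39/9 = 13/3.
powdered sugar: 1.5 cup × 13/3 × 120 g/cup = 780 g
cornstarch: 4/3 cup × 13/3 ≈ 6 cup
plain yogurt: 0.5 lb × 13/3 × 16 oz/lb × 28.35 g/oz ≈ 983 g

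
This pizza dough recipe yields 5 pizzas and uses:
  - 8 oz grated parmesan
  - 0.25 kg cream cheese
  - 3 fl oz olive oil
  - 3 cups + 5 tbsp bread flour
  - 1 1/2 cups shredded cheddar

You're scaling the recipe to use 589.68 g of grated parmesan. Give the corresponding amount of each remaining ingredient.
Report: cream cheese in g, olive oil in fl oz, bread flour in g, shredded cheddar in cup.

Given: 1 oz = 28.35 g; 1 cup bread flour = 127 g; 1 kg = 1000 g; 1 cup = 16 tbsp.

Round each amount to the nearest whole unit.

cream cheese: 650 g; olive oil: 8 fl oz; bread flour: 1094 g; shredded cheddar: 4 cup

The original recipe has 226.8 g of grated parmesan, so the scaling factor is 589.68 ÷ 226.8 = 13/5 = 2.6.
cream cheese: 0.25 kg × 13/5 × 1000 g/kg = 650 g
olive oil: 3 fl oz × 13/5 ≈ 8 fl oz
bread flour: (3 cup + 5 tbsp = 3.3125 cup) × 13/5 × 127 g/cup ≈ 1094 g
shredded cheddar: 1.5 cup × 13/5 ≈ 4 cup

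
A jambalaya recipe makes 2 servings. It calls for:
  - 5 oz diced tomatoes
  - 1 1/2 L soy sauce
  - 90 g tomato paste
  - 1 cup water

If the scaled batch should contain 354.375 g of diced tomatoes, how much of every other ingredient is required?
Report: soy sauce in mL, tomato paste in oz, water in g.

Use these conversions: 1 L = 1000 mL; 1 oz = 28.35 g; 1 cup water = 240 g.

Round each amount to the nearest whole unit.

The original recipe has 141.75 g of diced tomatoes, so the scaling factor is 354.375 ÷ 141.75 = 5/2 = 2.5.
soy sauce: 1.5 L × 5/2 × 1000 mL/L = 3750 mL
tomato paste: 90 g × 5/2 ÷ 28.35 g/oz ≈ 8 oz
water: 1 cup × 5/2 × 240 g/cup = 600 g

soy sauce: 3750 mL; tomato paste: 8 oz; water: 600 g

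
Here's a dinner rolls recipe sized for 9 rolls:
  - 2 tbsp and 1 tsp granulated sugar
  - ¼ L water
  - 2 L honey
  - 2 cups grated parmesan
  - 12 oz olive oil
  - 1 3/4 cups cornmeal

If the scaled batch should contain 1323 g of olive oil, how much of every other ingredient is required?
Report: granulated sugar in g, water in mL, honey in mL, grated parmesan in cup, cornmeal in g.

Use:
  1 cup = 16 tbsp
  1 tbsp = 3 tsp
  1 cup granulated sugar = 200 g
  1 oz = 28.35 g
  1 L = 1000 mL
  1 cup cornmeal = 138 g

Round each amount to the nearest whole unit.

The original recipe has 340.2 g of olive oil, so the scaling factor is 1323 ÷ 340.2 = 35/9.
granulated sugar: (2 tbsp + 1 tsp = 7/3 tbsp) × 35/9 ÷ 16 tbsp/cup × 200 g/cup ≈ 113 g
water: 0.25 L × 35/9 × 1000 mL/L ≈ 972 mL
honey: 2 L × 35/9 × 1000 mL/L ≈ 7778 mL
grated parmesan: 2 cup × 35/9 ≈ 8 cup
cornmeal: 1.75 cup × 35/9 × 138 g/cup ≈ 939 g

granulated sugar: 113 g; water: 972 mL; honey: 7778 mL; grated parmesan: 8 cup; cornmeal: 939 g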